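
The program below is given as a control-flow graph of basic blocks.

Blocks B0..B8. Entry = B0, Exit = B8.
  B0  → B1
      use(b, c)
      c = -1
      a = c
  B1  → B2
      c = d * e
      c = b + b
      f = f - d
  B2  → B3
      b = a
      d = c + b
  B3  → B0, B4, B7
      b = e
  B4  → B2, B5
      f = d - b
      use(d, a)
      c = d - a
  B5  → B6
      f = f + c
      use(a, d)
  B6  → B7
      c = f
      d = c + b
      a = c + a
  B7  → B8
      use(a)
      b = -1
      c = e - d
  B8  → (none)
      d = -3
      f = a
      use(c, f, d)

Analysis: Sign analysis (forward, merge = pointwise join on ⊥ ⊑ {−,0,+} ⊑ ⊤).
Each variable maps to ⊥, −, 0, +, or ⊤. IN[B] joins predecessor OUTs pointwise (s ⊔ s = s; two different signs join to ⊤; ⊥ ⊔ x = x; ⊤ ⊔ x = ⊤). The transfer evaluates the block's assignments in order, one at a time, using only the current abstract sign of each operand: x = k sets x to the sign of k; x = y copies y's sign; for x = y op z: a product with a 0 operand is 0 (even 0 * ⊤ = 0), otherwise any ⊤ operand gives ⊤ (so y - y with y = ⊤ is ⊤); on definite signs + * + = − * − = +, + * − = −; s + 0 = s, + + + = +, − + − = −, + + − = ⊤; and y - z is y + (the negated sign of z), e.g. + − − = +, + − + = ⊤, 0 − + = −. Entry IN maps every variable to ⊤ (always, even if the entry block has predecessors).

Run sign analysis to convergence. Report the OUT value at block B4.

Answer: {a: -, b: ⊤, c: ⊤, d: ⊤, e: ⊤, f: ⊤}

Derivation:
Per-block solution:
  B0:   IN=(all ⊤)   OUT={a:-, c:-; rest ⊤}
  B1:   IN={a:-, c:-; rest ⊤}   OUT={a:-; rest ⊤}
  B2:   IN={a:-; rest ⊤}   OUT={a:-, b:-; rest ⊤}
  B3:   IN={a:-, b:-; rest ⊤}   OUT={a:-; rest ⊤}
  B4:   IN={a:-; rest ⊤}   OUT={a:-; rest ⊤}
  B5:   IN={a:-; rest ⊤}   OUT={a:-; rest ⊤}
  B6:   IN={a:-; rest ⊤}   OUT=(all ⊤)
  B7:   IN=(all ⊤)   OUT={b:-; rest ⊤}
  B8:   IN={b:-; rest ⊤}   OUT={b:-, d:-; rest ⊤}

Merge at B4: IN[B4] = OUT[B3] = {a: -, b: ⊤, c: ⊤, d: ⊤, e: ⊤, f: ⊤}
Applying B4's transfer function to that IN value gives OUT[B4] (row B4 above).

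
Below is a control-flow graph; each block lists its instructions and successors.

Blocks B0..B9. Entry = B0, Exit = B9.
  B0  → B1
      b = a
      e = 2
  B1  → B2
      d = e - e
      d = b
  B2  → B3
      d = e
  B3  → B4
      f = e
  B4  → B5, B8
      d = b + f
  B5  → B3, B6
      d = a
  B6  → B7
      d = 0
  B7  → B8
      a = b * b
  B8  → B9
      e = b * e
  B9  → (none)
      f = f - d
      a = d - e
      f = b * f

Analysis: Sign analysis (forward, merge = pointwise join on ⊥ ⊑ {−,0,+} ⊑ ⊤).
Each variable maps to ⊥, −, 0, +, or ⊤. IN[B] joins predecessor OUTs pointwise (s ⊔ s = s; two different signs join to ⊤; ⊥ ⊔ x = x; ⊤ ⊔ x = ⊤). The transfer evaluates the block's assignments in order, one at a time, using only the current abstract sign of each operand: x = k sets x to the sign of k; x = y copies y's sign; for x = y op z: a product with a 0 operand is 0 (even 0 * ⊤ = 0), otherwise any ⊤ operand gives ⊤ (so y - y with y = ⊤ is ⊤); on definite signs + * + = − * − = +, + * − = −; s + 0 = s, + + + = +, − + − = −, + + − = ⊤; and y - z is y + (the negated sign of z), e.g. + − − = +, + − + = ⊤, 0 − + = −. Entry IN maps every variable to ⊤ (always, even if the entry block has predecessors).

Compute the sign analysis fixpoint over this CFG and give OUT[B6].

Answer: {a: ⊤, b: ⊤, c: ⊤, d: 0, e: +, f: +}

Working:
Fixpoint table:
  B0: | IN=(all ⊤) | OUT={e:+; rest ⊤}
  B1: | IN={e:+; rest ⊤} | OUT={e:+; rest ⊤}
  B2: | IN={e:+; rest ⊤} | OUT={d:+, e:+; rest ⊤}
  B3: | IN={e:+; rest ⊤} | OUT={e:+, f:+; rest ⊤}
  B4: | IN={e:+, f:+; rest ⊤} | OUT={e:+, f:+; rest ⊤}
  B5: | IN={e:+, f:+; rest ⊤} | OUT={e:+, f:+; rest ⊤}
  B6: | IN={e:+, f:+; rest ⊤} | OUT={d:0, e:+, f:+; rest ⊤}
  B7: | IN={d:0, e:+, f:+; rest ⊤} | OUT={d:0, e:+, f:+; rest ⊤}
  B8: | IN={e:+, f:+; rest ⊤} | OUT={f:+; rest ⊤}
  B9: | IN={f:+; rest ⊤} | OUT=(all ⊤)

Merge at B6: IN[B6] = OUT[B5] = {a: ⊤, b: ⊤, c: ⊤, d: ⊤, e: +, f: +}
Applying B6's transfer function to that IN value gives OUT[B6] (row B6 above).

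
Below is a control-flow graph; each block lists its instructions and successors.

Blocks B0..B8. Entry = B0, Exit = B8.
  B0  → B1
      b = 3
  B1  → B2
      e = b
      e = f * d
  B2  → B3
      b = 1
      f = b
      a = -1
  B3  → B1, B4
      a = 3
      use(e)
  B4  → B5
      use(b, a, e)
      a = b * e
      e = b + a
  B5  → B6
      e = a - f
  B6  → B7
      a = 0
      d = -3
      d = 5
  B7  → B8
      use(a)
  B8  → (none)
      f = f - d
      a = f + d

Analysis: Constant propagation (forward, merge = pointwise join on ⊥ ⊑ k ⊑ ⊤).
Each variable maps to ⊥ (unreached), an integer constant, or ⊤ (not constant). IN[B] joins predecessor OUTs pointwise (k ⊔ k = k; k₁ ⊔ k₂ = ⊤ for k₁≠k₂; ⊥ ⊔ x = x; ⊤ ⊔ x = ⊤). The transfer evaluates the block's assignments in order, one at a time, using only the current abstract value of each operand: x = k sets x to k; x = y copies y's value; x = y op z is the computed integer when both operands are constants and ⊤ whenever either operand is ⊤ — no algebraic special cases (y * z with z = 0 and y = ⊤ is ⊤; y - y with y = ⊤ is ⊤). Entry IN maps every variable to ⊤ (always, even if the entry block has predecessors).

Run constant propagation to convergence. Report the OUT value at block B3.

Fixpoint table:
  B0:  IN=(all ⊤)  OUT={b:3; rest ⊤}
  B1:  IN=(all ⊤)  OUT=(all ⊤)
  B2:  IN=(all ⊤)  OUT={a:-1, b:1, f:1; rest ⊤}
  B3:  IN={a:-1, b:1, f:1; rest ⊤}  OUT={a:3, b:1, f:1; rest ⊤}
  B4:  IN={a:3, b:1, f:1; rest ⊤}  OUT={b:1, f:1; rest ⊤}
  B5:  IN={b:1, f:1; rest ⊤}  OUT={b:1, f:1; rest ⊤}
  B6:  IN={b:1, f:1; rest ⊤}  OUT={a:0, b:1, d:5, f:1; rest ⊤}
  B7:  IN={a:0, b:1, d:5, f:1; rest ⊤}  OUT={a:0, b:1, d:5, f:1; rest ⊤}
  B8:  IN={a:0, b:1, d:5, f:1; rest ⊤}  OUT={a:1, b:1, d:5, f:-4; rest ⊤}

Merge at B3: IN[B3] = OUT[B2] = {a: -1, b: 1, c: ⊤, d: ⊤, e: ⊤, f: 1}
Applying B3's transfer function to that IN value gives OUT[B3] (row B3 above).

Answer: {a: 3, b: 1, c: ⊤, d: ⊤, e: ⊤, f: 1}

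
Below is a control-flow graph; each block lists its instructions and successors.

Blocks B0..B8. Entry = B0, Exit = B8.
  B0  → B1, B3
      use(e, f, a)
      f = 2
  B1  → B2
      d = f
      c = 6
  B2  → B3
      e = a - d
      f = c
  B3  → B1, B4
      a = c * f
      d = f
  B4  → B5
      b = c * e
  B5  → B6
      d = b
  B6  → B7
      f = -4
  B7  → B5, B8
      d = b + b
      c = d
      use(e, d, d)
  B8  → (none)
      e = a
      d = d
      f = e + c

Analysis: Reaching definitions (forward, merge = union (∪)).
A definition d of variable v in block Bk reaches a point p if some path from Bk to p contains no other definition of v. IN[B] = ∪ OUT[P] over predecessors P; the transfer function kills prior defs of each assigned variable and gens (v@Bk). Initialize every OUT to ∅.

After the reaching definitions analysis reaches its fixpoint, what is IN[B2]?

Answer: {a@B3, c@B1, d@B1, e@B2, f@B0, f@B2}

Trace:
Fixpoint table:
  B0: | IN={} | OUT={f@B0}
  B1: | IN={a@B3, c@B1, d@B3, e@B2, f@B0, f@B2} | OUT={a@B3, c@B1, d@B1, e@B2, f@B0, f@B2}
  B2: | IN={a@B3, c@B1, d@B1, e@B2, f@B0, f@B2} | OUT={a@B3, c@B1, d@B1, e@B2, f@B2}
  B3: | IN={a@B3, c@B1, d@B1, e@B2, f@B0, f@B2} | OUT={a@B3, c@B1, d@B3, e@B2, f@B0, f@B2}
  B4: | IN={a@B3, c@B1, d@B3, e@B2, f@B0, f@B2} | OUT={a@B3, b@B4, c@B1, d@B3, e@B2, f@B0, f@B2}
  B5: | IN={a@B3, b@B4, c@B1, c@B7, d@B3, d@B7, e@B2, f@B0, f@B2, f@B6} | OUT={a@B3, b@B4, c@B1, c@B7, d@B5, e@B2, f@B0, f@B2, f@B6}
  B6: | IN={a@B3, b@B4, c@B1, c@B7, d@B5, e@B2, f@B0, f@B2, f@B6} | OUT={a@B3, b@B4, c@B1, c@B7, d@B5, e@B2, f@B6}
  B7: | IN={a@B3, b@B4, c@B1, c@B7, d@B5, e@B2, f@B6} | OUT={a@B3, b@B4, c@B7, d@B7, e@B2, f@B6}
  B8: | IN={a@B3, b@B4, c@B7, d@B7, e@B2, f@B6} | OUT={a@B3, b@B4, c@B7, d@B8, e@B8, f@B8}

Merge at B2: IN[B2] = OUT[B1] = {a@B3, c@B1, d@B1, e@B2, f@B0, f@B2}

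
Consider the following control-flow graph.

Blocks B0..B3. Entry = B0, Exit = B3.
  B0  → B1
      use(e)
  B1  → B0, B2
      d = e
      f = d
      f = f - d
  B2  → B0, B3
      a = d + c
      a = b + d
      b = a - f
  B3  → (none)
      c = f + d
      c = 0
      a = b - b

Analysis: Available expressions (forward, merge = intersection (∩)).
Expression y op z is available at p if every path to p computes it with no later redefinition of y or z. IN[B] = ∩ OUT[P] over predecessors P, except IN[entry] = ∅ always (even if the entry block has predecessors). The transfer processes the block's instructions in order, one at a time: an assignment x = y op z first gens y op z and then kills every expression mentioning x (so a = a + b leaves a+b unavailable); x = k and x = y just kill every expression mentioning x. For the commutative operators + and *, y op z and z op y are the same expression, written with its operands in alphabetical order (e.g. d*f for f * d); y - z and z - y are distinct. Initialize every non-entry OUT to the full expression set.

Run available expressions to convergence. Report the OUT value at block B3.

Answer: {b-b, d+f}

Derivation:
Per-block solution:
  B0: | IN={} | OUT={}
  B1: | IN={} | OUT={}
  B2: | IN={} | OUT={a-f, c+d}
  B3: | IN={a-f, c+d} | OUT={b-b, d+f}

Merge at B3: IN[B3] = OUT[B2] = {a-f, c+d}
Applying B3's transfer function to that IN value gives OUT[B3] (row B3 above).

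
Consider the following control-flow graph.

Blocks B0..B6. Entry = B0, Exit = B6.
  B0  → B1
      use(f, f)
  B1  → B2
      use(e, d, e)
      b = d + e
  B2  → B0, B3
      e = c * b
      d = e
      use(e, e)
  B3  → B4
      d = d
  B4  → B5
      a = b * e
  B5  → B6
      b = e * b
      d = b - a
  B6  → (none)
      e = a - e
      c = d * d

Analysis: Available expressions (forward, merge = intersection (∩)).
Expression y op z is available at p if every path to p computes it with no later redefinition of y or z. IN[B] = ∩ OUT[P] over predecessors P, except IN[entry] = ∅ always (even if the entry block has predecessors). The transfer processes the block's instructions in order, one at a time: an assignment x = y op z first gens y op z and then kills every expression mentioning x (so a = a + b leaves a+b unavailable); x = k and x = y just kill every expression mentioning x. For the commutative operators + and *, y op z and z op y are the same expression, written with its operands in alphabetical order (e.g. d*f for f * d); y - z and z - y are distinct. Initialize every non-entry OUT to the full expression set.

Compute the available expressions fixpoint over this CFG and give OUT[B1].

Converged values:
  B0:   IN={}   OUT={}
  B1:   IN={}   OUT={d+e}
  B2:   IN={d+e}   OUT={b*c}
  B3:   IN={b*c}   OUT={b*c}
  B4:   IN={b*c}   OUT={b*c, b*e}
  B5:   IN={b*c, b*e}   OUT={b-a}
  B6:   IN={b-a}   OUT={b-a, d*d}

Merge at B1: IN[B1] = OUT[B0] = {}
Applying B1's transfer function to that IN value gives OUT[B1] (row B1 above).

Answer: {d+e}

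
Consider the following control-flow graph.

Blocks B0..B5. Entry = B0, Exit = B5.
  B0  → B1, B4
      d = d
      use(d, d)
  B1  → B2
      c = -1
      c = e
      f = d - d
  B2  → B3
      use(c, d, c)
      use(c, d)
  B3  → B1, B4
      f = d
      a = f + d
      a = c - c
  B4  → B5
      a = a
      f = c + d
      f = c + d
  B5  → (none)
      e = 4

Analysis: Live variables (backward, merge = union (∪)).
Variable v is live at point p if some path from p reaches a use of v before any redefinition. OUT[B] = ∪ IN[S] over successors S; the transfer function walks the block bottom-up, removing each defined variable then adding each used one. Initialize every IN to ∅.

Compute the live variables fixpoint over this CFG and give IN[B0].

Answer: {a, c, d, e}

Derivation:
Fixpoint table:
  B0:   IN={a, c, d, e}   OUT={a, c, d, e}
  B1:   IN={d, e}   OUT={c, d, e}
  B2:   IN={c, d, e}   OUT={c, d, e}
  B3:   IN={c, d, e}   OUT={a, c, d, e}
  B4:   IN={a, c, d}   OUT={}
  B5:   IN={}   OUT={}

Merge at B0: OUT[B0] = IN[B1] ⊔ IN[B4] = {a, c, d, e}
Applying B0's transfer function to that OUT value gives IN[B0] (row B0 above).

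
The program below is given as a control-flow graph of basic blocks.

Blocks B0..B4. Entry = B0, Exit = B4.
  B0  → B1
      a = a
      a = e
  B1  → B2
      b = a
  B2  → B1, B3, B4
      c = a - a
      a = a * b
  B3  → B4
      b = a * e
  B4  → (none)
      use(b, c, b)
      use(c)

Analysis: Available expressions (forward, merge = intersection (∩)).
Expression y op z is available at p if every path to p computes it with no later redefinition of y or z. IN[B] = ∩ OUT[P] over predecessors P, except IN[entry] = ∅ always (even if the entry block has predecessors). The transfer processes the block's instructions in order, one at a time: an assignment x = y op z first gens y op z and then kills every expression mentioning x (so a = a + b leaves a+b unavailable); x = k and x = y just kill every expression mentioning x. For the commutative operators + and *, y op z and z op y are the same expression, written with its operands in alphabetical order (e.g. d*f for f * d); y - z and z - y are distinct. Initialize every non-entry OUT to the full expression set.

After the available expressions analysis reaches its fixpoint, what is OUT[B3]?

Answer: {a*e}

Derivation:
Converged values:
  B0:  IN={}  OUT={}
  B1:  IN={}  OUT={}
  B2:  IN={}  OUT={}
  B3:  IN={}  OUT={a*e}
  B4:  IN={}  OUT={}

Merge at B3: IN[B3] = OUT[B2] = {}
Applying B3's transfer function to that IN value gives OUT[B3] (row B3 above).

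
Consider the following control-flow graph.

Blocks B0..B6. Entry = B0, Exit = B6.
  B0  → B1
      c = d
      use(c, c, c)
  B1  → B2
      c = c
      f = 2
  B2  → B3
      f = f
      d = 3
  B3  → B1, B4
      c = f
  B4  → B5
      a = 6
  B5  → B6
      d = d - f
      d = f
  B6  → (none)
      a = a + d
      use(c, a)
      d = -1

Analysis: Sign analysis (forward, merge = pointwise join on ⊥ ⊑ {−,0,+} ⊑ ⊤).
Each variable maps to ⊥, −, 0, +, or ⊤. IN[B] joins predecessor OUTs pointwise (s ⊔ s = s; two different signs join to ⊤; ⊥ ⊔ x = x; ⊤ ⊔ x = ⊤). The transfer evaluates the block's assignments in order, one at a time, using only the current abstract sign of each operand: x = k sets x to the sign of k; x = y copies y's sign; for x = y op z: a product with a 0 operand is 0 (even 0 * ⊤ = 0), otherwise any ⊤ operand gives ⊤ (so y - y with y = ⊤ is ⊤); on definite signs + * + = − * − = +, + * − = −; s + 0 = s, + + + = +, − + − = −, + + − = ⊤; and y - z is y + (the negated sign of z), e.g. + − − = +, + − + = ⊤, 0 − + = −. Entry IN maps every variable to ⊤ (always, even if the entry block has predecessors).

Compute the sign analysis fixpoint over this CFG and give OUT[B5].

Converged values:
  B0:   IN=(all ⊤)   OUT=(all ⊤)
  B1:   IN=(all ⊤)   OUT={f:+; rest ⊤}
  B2:   IN={f:+; rest ⊤}   OUT={d:+, f:+; rest ⊤}
  B3:   IN={d:+, f:+; rest ⊤}   OUT={c:+, d:+, f:+; rest ⊤}
  B4:   IN={c:+, d:+, f:+; rest ⊤}   OUT={a:+, c:+, d:+, f:+; rest ⊤}
  B5:   IN={a:+, c:+, d:+, f:+; rest ⊤}   OUT={a:+, c:+, d:+, f:+; rest ⊤}
  B6:   IN={a:+, c:+, d:+, f:+; rest ⊤}   OUT={a:+, c:+, d:-, f:+; rest ⊤}

Merge at B5: IN[B5] = OUT[B4] = {a: +, b: ⊤, c: +, d: +, e: ⊤, f: +}
Applying B5's transfer function to that IN value gives OUT[B5] (row B5 above).

Answer: {a: +, b: ⊤, c: +, d: +, e: ⊤, f: +}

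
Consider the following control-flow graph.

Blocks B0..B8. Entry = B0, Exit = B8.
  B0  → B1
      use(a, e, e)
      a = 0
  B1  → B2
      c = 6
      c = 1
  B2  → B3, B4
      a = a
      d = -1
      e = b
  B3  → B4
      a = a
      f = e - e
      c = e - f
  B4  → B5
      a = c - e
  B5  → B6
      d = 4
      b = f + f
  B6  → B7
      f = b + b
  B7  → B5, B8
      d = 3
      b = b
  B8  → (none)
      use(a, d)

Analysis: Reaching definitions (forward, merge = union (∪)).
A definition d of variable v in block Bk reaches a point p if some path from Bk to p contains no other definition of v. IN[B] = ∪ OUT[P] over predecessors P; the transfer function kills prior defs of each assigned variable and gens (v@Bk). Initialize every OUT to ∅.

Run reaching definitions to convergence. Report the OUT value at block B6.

Answer: {a@B4, b@B5, c@B1, c@B3, d@B5, e@B2, f@B6}

Trace:
Per-block solution:
  B0:   IN={}   OUT={a@B0}
  B1:   IN={a@B0}   OUT={a@B0, c@B1}
  B2:   IN={a@B0, c@B1}   OUT={a@B2, c@B1, d@B2, e@B2}
  B3:   IN={a@B2, c@B1, d@B2, e@B2}   OUT={a@B3, c@B3, d@B2, e@B2, f@B3}
  B4:   IN={a@B2, a@B3, c@B1, c@B3, d@B2, e@B2, f@B3}   OUT={a@B4, c@B1, c@B3, d@B2, e@B2, f@B3}
  B5:   IN={a@B4, b@B7, c@B1, c@B3, d@B2, d@B7, e@B2, f@B3, f@B6}   OUT={a@B4, b@B5, c@B1, c@B3, d@B5, e@B2, f@B3, f@B6}
  B6:   IN={a@B4, b@B5, c@B1, c@B3, d@B5, e@B2, f@B3, f@B6}   OUT={a@B4, b@B5, c@B1, c@B3, d@B5, e@B2, f@B6}
  B7:   IN={a@B4, b@B5, c@B1, c@B3, d@B5, e@B2, f@B6}   OUT={a@B4, b@B7, c@B1, c@B3, d@B7, e@B2, f@B6}
  B8:   IN={a@B4, b@B7, c@B1, c@B3, d@B7, e@B2, f@B6}   OUT={a@B4, b@B7, c@B1, c@B3, d@B7, e@B2, f@B6}

Merge at B6: IN[B6] = OUT[B5] = {a@B4, b@B5, c@B1, c@B3, d@B5, e@B2, f@B3, f@B6}
Applying B6's transfer function to that IN value gives OUT[B6] (row B6 above).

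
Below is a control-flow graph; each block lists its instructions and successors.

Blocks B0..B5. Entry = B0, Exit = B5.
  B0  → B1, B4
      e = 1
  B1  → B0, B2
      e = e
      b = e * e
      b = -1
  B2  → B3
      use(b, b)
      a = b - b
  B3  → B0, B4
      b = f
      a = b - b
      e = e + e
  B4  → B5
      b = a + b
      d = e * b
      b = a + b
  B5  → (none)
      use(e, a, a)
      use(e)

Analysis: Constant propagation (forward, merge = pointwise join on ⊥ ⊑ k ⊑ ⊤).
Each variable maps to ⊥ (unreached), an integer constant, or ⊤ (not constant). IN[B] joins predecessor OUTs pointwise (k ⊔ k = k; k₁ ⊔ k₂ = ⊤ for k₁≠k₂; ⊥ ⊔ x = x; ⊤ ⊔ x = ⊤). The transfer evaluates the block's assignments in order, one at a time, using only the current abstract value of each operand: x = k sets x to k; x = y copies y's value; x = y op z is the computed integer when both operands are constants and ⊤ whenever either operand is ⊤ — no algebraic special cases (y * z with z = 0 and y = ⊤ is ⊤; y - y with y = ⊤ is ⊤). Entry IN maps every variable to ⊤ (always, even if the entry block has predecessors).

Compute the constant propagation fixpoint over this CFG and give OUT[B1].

Answer: {a: ⊤, b: -1, c: ⊤, d: ⊤, e: 1, f: ⊤}

Derivation:
Fixpoint table:
  B0:  IN=(all ⊤)  OUT={e:1; rest ⊤}
  B1:  IN={e:1; rest ⊤}  OUT={b:-1, e:1; rest ⊤}
  B2:  IN={b:-1, e:1; rest ⊤}  OUT={a:0, b:-1, e:1; rest ⊤}
  B3:  IN={a:0, b:-1, e:1; rest ⊤}  OUT={e:2; rest ⊤}
  B4:  IN=(all ⊤)  OUT=(all ⊤)
  B5:  IN=(all ⊤)  OUT=(all ⊤)

Merge at B1: IN[B1] = OUT[B0] = {a: ⊤, b: ⊤, c: ⊤, d: ⊤, e: 1, f: ⊤}
Applying B1's transfer function to that IN value gives OUT[B1] (row B1 above).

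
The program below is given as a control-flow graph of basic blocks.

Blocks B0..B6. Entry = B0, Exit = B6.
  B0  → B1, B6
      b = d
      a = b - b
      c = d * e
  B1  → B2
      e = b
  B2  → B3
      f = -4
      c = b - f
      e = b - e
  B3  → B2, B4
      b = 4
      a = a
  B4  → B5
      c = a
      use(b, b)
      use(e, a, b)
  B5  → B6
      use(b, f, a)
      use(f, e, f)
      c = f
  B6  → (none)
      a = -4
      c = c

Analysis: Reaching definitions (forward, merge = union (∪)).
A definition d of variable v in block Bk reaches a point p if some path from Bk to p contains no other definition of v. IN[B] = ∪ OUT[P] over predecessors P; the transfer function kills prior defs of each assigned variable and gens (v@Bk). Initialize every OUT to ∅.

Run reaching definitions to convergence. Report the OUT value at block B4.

Answer: {a@B3, b@B3, c@B4, e@B2, f@B2}

Trace:
Converged values:
  B0:  IN={}  OUT={a@B0, b@B0, c@B0}
  B1:  IN={a@B0, b@B0, c@B0}  OUT={a@B0, b@B0, c@B0, e@B1}
  B2:  IN={a@B0, a@B3, b@B0, b@B3, c@B0, c@B2, e@B1, e@B2, f@B2}  OUT={a@B0, a@B3, b@B0, b@B3, c@B2, e@B2, f@B2}
  B3:  IN={a@B0, a@B3, b@B0, b@B3, c@B2, e@B2, f@B2}  OUT={a@B3, b@B3, c@B2, e@B2, f@B2}
  B4:  IN={a@B3, b@B3, c@B2, e@B2, f@B2}  OUT={a@B3, b@B3, c@B4, e@B2, f@B2}
  B5:  IN={a@B3, b@B3, c@B4, e@B2, f@B2}  OUT={a@B3, b@B3, c@B5, e@B2, f@B2}
  B6:  IN={a@B0, a@B3, b@B0, b@B3, c@B0, c@B5, e@B2, f@B2}  OUT={a@B6, b@B0, b@B3, c@B6, e@B2, f@B2}

Merge at B4: IN[B4] = OUT[B3] = {a@B3, b@B3, c@B2, e@B2, f@B2}
Applying B4's transfer function to that IN value gives OUT[B4] (row B4 above).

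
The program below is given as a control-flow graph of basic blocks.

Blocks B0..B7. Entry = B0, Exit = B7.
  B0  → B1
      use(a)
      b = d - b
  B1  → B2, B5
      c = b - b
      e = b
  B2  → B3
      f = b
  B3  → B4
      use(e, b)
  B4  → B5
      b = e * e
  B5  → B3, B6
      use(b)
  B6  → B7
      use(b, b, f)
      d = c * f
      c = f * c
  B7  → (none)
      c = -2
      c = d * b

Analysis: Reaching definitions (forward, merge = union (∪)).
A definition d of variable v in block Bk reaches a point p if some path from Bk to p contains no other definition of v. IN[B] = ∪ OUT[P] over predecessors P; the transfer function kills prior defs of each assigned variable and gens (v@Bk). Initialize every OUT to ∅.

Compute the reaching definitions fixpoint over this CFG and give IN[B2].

Answer: {b@B0, c@B1, e@B1}

Derivation:
Converged values:
  B0: | IN={} | OUT={b@B0}
  B1: | IN={b@B0} | OUT={b@B0, c@B1, e@B1}
  B2: | IN={b@B0, c@B1, e@B1} | OUT={b@B0, c@B1, e@B1, f@B2}
  B3: | IN={b@B0, b@B4, c@B1, e@B1, f@B2} | OUT={b@B0, b@B4, c@B1, e@B1, f@B2}
  B4: | IN={b@B0, b@B4, c@B1, e@B1, f@B2} | OUT={b@B4, c@B1, e@B1, f@B2}
  B5: | IN={b@B0, b@B4, c@B1, e@B1, f@B2} | OUT={b@B0, b@B4, c@B1, e@B1, f@B2}
  B6: | IN={b@B0, b@B4, c@B1, e@B1, f@B2} | OUT={b@B0, b@B4, c@B6, d@B6, e@B1, f@B2}
  B7: | IN={b@B0, b@B4, c@B6, d@B6, e@B1, f@B2} | OUT={b@B0, b@B4, c@B7, d@B6, e@B1, f@B2}

Merge at B2: IN[B2] = OUT[B1] = {b@B0, c@B1, e@B1}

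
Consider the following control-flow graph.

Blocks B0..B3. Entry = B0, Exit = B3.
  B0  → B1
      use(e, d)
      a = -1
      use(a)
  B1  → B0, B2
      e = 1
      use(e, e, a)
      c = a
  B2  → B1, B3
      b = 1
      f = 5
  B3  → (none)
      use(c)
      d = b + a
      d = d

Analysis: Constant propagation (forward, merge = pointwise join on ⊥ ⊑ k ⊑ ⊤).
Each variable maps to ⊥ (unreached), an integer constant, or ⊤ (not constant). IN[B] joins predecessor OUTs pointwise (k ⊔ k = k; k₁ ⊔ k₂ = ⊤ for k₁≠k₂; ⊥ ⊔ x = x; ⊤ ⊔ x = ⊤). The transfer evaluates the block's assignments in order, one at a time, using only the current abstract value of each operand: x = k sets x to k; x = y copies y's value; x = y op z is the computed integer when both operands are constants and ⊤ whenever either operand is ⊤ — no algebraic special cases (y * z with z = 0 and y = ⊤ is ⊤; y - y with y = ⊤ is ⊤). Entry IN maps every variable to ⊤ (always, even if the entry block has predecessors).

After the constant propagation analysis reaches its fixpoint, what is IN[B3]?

Fixpoint table:
  B0:   IN=(all ⊤)   OUT={a:-1; rest ⊤}
  B1:   IN={a:-1; rest ⊤}   OUT={a:-1, c:-1, e:1; rest ⊤}
  B2:   IN={a:-1, c:-1, e:1; rest ⊤}   OUT={a:-1, b:1, c:-1, e:1, f:5; rest ⊤}
  B3:   IN={a:-1, b:1, c:-1, e:1, f:5; rest ⊤}   OUT={a:-1, b:1, c:-1, d:0, e:1, f:5; rest ⊤}

Merge at B3: IN[B3] = OUT[B2] = {a: -1, b: 1, c: -1, d: ⊤, e: 1, f: 5}

Answer: {a: -1, b: 1, c: -1, d: ⊤, e: 1, f: 5}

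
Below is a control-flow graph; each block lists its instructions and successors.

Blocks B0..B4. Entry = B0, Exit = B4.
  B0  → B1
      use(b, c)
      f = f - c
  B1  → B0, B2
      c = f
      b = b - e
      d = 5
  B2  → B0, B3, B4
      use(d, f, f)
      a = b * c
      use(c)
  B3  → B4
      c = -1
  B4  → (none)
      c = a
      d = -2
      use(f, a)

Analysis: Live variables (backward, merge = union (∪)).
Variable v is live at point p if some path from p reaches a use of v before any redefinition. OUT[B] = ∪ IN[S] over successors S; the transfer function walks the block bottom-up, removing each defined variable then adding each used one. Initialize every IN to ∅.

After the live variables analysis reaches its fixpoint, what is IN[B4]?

Per-block solution:
  B0:   IN={b, c, e, f}   OUT={b, e, f}
  B1:   IN={b, e, f}   OUT={b, c, d, e, f}
  B2:   IN={b, c, d, e, f}   OUT={a, b, c, e, f}
  B3:   IN={a, f}   OUT={a, f}
  B4:   IN={a, f}   OUT={}

B4 is the boundary node: OUT[B4] = {}
Applying B4's transfer function to that OUT value gives IN[B4] (row B4 above).

Answer: {a, f}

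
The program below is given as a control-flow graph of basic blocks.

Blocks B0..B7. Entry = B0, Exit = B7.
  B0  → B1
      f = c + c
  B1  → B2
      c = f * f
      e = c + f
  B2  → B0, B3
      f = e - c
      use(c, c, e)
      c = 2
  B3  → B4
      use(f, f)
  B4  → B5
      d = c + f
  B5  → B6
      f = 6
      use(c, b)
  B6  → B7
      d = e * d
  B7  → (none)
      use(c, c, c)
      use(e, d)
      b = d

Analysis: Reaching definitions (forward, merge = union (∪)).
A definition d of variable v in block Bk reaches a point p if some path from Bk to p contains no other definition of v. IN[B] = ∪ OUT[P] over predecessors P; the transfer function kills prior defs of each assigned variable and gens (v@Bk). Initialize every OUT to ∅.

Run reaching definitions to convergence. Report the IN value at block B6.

Answer: {c@B2, d@B4, e@B1, f@B5}

Working:
Per-block solution:
  B0:   IN={c@B2, e@B1, f@B2}   OUT={c@B2, e@B1, f@B0}
  B1:   IN={c@B2, e@B1, f@B0}   OUT={c@B1, e@B1, f@B0}
  B2:   IN={c@B1, e@B1, f@B0}   OUT={c@B2, e@B1, f@B2}
  B3:   IN={c@B2, e@B1, f@B2}   OUT={c@B2, e@B1, f@B2}
  B4:   IN={c@B2, e@B1, f@B2}   OUT={c@B2, d@B4, e@B1, f@B2}
  B5:   IN={c@B2, d@B4, e@B1, f@B2}   OUT={c@B2, d@B4, e@B1, f@B5}
  B6:   IN={c@B2, d@B4, e@B1, f@B5}   OUT={c@B2, d@B6, e@B1, f@B5}
  B7:   IN={c@B2, d@B6, e@B1, f@B5}   OUT={b@B7, c@B2, d@B6, e@B1, f@B5}

Merge at B6: IN[B6] = OUT[B5] = {c@B2, d@B4, e@B1, f@B5}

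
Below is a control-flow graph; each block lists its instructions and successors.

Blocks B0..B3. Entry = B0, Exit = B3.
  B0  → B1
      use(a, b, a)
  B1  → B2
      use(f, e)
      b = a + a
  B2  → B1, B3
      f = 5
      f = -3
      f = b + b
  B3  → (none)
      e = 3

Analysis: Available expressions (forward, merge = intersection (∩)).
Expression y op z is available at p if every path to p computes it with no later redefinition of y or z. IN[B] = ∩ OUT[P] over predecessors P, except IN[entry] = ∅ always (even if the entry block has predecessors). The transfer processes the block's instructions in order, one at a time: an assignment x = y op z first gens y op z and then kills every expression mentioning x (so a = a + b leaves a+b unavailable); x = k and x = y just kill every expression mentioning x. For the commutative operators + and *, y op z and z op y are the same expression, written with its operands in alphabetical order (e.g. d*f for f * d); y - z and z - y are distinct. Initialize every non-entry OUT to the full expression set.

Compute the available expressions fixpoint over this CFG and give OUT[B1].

Converged values:
  B0: | IN={} | OUT={}
  B1: | IN={} | OUT={a+a}
  B2: | IN={a+a} | OUT={a+a, b+b}
  B3: | IN={a+a, b+b} | OUT={a+a, b+b}

Merge at B1: IN[B1] = OUT[B0] ∩ OUT[B2] = {}
Applying B1's transfer function to that IN value gives OUT[B1] (row B1 above).

Answer: {a+a}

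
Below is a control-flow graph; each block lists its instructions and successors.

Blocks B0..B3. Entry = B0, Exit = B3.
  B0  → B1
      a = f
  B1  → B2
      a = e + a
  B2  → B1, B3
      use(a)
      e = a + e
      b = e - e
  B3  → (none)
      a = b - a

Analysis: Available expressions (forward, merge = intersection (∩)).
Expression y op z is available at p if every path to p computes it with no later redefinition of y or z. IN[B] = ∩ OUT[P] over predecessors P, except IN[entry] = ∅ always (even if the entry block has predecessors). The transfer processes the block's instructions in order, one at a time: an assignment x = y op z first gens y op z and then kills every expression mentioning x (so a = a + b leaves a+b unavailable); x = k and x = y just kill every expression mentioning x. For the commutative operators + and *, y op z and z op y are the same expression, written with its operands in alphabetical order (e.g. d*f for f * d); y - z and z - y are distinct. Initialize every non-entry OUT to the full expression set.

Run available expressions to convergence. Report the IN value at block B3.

Per-block solution:
  B0:   IN={}   OUT={}
  B1:   IN={}   OUT={}
  B2:   IN={}   OUT={e-e}
  B3:   IN={e-e}   OUT={e-e}

Merge at B3: IN[B3] = OUT[B2] = {e-e}

Answer: {e-e}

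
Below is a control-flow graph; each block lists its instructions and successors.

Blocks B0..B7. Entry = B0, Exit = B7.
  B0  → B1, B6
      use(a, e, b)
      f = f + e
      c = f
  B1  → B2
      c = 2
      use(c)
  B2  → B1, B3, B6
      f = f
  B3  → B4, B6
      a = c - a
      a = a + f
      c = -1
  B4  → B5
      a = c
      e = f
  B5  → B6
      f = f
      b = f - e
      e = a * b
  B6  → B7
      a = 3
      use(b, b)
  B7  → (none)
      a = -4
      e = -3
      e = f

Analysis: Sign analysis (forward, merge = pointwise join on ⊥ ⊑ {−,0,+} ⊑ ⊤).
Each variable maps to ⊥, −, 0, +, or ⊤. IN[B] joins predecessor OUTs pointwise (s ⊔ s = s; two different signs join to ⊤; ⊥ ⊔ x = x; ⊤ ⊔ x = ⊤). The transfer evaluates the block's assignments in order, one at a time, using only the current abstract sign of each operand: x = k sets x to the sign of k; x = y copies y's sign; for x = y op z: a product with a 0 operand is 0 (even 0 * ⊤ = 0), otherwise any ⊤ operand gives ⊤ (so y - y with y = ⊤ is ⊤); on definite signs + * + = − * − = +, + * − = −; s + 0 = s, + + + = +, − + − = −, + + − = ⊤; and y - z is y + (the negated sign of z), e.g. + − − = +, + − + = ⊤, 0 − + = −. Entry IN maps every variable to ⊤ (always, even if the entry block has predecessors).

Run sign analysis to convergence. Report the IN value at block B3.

Answer: {a: ⊤, b: ⊤, c: +, d: ⊤, e: ⊤, f: ⊤}

Trace:
Per-block solution:
  B0: | IN=(all ⊤) | OUT=(all ⊤)
  B1: | IN=(all ⊤) | OUT={c:+; rest ⊤}
  B2: | IN={c:+; rest ⊤} | OUT={c:+; rest ⊤}
  B3: | IN={c:+; rest ⊤} | OUT={c:-; rest ⊤}
  B4: | IN={c:-; rest ⊤} | OUT={a:-, c:-; rest ⊤}
  B5: | IN={a:-, c:-; rest ⊤} | OUT={a:-, c:-; rest ⊤}
  B6: | IN=(all ⊤) | OUT={a:+; rest ⊤}
  B7: | IN={a:+; rest ⊤} | OUT={a:-; rest ⊤}

Merge at B3: IN[B3] = OUT[B2] = {a: ⊤, b: ⊤, c: +, d: ⊤, e: ⊤, f: ⊤}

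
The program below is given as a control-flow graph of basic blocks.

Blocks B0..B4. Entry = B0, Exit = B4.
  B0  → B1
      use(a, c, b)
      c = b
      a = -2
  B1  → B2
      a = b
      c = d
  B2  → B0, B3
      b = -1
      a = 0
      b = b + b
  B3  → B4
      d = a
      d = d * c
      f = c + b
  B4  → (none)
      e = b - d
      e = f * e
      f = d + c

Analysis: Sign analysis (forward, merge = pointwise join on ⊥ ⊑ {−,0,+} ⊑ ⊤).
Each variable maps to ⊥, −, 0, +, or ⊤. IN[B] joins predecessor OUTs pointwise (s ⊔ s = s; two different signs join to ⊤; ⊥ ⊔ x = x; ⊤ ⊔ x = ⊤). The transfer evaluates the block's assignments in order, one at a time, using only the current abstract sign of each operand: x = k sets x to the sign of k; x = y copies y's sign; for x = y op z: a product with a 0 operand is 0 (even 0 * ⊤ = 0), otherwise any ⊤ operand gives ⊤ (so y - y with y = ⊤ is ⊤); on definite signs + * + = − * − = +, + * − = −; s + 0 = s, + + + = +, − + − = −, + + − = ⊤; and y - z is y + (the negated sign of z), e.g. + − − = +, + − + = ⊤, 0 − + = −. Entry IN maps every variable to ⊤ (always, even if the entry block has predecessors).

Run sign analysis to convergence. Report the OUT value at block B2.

Answer: {a: 0, b: -, c: ⊤, d: ⊤, e: ⊤, f: ⊤}

Derivation:
Converged values:
  B0: | IN=(all ⊤) | OUT={a:-; rest ⊤}
  B1: | IN={a:-; rest ⊤} | OUT=(all ⊤)
  B2: | IN=(all ⊤) | OUT={a:0, b:-; rest ⊤}
  B3: | IN={a:0, b:-; rest ⊤} | OUT={a:0, b:-, d:0; rest ⊤}
  B4: | IN={a:0, b:-, d:0; rest ⊤} | OUT={a:0, b:-, d:0; rest ⊤}

Merge at B2: IN[B2] = OUT[B1] = {a: ⊤, b: ⊤, c: ⊤, d: ⊤, e: ⊤, f: ⊤}
Applying B2's transfer function to that IN value gives OUT[B2] (row B2 above).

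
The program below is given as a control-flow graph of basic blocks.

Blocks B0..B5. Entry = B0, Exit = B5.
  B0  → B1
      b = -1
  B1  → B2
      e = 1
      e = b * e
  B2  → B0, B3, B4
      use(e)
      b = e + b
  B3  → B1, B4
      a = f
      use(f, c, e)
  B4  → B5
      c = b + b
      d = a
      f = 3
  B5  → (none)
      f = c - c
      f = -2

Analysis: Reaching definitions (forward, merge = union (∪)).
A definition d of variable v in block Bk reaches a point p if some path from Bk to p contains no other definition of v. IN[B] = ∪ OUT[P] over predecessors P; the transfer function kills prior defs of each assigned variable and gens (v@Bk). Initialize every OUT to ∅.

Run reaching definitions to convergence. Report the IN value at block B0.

Answer: {a@B3, b@B2, e@B1}

Trace:
Converged values:
  B0:   IN={a@B3, b@B2, e@B1}   OUT={a@B3, b@B0, e@B1}
  B1:   IN={a@B3, b@B0, b@B2, e@B1}   OUT={a@B3, b@B0, b@B2, e@B1}
  B2:   IN={a@B3, b@B0, b@B2, e@B1}   OUT={a@B3, b@B2, e@B1}
  B3:   IN={a@B3, b@B2, e@B1}   OUT={a@B3, b@B2, e@B1}
  B4:   IN={a@B3, b@B2, e@B1}   OUT={a@B3, b@B2, c@B4, d@B4, e@B1, f@B4}
  B5:   IN={a@B3, b@B2, c@B4, d@B4, e@B1, f@B4}   OUT={a@B3, b@B2, c@B4, d@B4, e@B1, f@B5}

Merge at B0 (entry node, so the boundary value {} is joined with the incoming edge(s)): IN[B0] = {} ⊔ OUT[B2] = {a@B3, b@B2, e@B1}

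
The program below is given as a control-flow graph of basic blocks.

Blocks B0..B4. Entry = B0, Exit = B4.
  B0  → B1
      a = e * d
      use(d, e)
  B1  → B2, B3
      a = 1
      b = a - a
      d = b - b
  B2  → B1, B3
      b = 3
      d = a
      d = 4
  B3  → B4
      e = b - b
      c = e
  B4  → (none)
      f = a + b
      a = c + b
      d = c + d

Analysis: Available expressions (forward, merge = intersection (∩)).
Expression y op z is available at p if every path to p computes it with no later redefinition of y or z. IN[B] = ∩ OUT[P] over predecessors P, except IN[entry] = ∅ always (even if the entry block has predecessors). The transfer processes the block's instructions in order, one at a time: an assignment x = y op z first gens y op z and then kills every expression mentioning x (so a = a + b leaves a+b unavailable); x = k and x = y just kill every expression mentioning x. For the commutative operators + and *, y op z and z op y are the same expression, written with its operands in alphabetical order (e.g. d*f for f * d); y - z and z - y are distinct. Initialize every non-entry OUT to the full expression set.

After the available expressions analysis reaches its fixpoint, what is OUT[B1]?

Fixpoint table:
  B0: | IN={} | OUT={d*e}
  B1: | IN={} | OUT={a-a, b-b}
  B2: | IN={a-a, b-b} | OUT={a-a}
  B3: | IN={a-a} | OUT={a-a, b-b}
  B4: | IN={a-a, b-b} | OUT={b+c, b-b}

Merge at B1: IN[B1] = OUT[B0] ∩ OUT[B2] = {}
Applying B1's transfer function to that IN value gives OUT[B1] (row B1 above).

Answer: {a-a, b-b}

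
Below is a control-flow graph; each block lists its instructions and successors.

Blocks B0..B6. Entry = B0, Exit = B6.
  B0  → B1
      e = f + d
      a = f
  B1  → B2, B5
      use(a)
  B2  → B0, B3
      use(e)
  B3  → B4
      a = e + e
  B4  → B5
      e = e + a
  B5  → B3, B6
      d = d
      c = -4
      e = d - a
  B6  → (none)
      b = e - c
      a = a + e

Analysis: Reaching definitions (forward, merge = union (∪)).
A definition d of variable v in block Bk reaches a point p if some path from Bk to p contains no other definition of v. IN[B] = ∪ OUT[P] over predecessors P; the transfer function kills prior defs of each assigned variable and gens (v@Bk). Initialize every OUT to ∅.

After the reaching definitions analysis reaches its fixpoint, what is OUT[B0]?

Answer: {a@B0, e@B0}

Derivation:
Converged values:
  B0:  IN={a@B0, e@B0}  OUT={a@B0, e@B0}
  B1:  IN={a@B0, e@B0}  OUT={a@B0, e@B0}
  B2:  IN={a@B0, e@B0}  OUT={a@B0, e@B0}
  B3:  IN={a@B0, a@B3, c@B5, d@B5, e@B0, e@B5}  OUT={a@B3, c@B5, d@B5, e@B0, e@B5}
  B4:  IN={a@B3, c@B5, d@B5, e@B0, e@B5}  OUT={a@B3, c@B5, d@B5, e@B4}
  B5:  IN={a@B0, a@B3, c@B5, d@B5, e@B0, e@B4}  OUT={a@B0, a@B3, c@B5, d@B5, e@B5}
  B6:  IN={a@B0, a@B3, c@B5, d@B5, e@B5}  OUT={a@B6, b@B6, c@B5, d@B5, e@B5}

Merge at B0 (entry node, so the boundary value {} is joined with the incoming edge(s)): IN[B0] = {} ⊔ OUT[B2] = {a@B0, e@B0}
Applying B0's transfer function to that IN value gives OUT[B0] (row B0 above).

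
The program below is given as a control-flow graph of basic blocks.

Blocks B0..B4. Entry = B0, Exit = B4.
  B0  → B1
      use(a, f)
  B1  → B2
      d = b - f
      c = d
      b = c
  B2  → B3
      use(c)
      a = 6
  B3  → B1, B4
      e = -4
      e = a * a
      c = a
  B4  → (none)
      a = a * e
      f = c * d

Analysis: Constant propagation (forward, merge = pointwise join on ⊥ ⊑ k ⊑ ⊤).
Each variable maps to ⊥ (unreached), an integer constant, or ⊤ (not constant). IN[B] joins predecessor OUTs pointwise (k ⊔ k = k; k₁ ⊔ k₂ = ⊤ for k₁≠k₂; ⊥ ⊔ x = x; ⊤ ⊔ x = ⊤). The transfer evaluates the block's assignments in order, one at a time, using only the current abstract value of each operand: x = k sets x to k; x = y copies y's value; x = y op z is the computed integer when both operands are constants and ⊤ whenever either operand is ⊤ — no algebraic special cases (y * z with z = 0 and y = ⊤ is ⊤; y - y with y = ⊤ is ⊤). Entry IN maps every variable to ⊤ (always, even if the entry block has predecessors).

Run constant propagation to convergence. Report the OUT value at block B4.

Answer: {a: 216, b: ⊤, c: 6, d: ⊤, e: 36, f: ⊤}

Working:
Per-block solution:
  B0: | IN=(all ⊤) | OUT=(all ⊤)
  B1: | IN=(all ⊤) | OUT=(all ⊤)
  B2: | IN=(all ⊤) | OUT={a:6; rest ⊤}
  B3: | IN={a:6; rest ⊤} | OUT={a:6, c:6, e:36; rest ⊤}
  B4: | IN={a:6, c:6, e:36; rest ⊤} | OUT={a:216, c:6, e:36; rest ⊤}

Merge at B4: IN[B4] = OUT[B3] = {a: 6, b: ⊤, c: 6, d: ⊤, e: 36, f: ⊤}
Applying B4's transfer function to that IN value gives OUT[B4] (row B4 above).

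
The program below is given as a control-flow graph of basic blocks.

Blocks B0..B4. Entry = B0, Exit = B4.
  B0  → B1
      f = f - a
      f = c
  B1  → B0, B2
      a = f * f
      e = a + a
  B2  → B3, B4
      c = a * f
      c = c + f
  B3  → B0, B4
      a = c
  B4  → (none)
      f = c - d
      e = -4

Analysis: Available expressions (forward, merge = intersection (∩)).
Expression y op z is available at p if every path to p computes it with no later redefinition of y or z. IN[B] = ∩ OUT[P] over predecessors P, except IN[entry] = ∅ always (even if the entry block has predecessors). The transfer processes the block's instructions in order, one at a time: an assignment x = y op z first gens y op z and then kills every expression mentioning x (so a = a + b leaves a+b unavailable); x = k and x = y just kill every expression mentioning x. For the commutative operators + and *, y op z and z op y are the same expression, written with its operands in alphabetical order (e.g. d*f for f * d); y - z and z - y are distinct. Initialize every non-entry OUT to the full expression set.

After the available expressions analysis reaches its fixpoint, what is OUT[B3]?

Converged values:
  B0:  IN={}  OUT={}
  B1:  IN={}  OUT={a+a, f*f}
  B2:  IN={a+a, f*f}  OUT={a*f, a+a, f*f}
  B3:  IN={a*f, a+a, f*f}  OUT={f*f}
  B4:  IN={f*f}  OUT={c-d}

Merge at B3: IN[B3] = OUT[B2] = {a*f, a+a, f*f}
Applying B3's transfer function to that IN value gives OUT[B3] (row B3 above).

Answer: {f*f}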